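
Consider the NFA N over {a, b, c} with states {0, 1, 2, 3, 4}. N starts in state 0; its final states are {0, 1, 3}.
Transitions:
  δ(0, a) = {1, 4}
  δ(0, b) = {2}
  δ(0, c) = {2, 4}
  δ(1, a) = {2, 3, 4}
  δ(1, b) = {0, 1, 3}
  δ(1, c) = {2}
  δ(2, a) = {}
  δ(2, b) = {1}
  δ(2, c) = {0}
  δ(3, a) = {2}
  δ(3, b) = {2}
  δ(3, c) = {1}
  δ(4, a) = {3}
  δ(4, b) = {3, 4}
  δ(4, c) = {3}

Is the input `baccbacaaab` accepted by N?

rejected

Start: {0}
read b: {2}
read a: {}
The reachable set is empty and stays empty for the remaining 9 symbols.
Reachable ∩ accepting = {} — empty.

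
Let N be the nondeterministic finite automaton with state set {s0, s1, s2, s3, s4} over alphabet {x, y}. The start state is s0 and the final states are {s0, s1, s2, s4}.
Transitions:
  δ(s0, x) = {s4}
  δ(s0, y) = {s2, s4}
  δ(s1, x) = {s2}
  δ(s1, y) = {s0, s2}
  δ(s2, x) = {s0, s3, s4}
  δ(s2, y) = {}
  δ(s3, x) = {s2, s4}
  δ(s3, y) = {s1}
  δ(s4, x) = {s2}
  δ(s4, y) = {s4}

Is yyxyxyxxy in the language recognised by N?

rejected

Start: {s0}
read y: {s2, s4}
read y: {s4}
read x: {s2}
read y: {}
The reachable set is empty and stays empty for the remaining 5 symbols.
Reachable ∩ accepting = {} — empty.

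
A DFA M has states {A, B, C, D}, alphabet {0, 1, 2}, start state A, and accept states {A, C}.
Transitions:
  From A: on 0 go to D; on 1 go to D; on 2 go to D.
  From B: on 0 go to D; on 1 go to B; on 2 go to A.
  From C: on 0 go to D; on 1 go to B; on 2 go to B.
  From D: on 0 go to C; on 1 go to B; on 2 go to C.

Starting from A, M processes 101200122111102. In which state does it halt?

C

A --1--> D
D --0--> C
C --1--> B
B --2--> A
A --0--> D
D --0--> C
C --1--> B
B --2--> A
A --2--> D
D --1--> B
B --1--> B
B --1--> B
B --1--> B
B --0--> D
D --2--> C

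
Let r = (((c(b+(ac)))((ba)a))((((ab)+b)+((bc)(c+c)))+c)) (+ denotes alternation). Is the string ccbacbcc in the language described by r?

No split of ccbacbcc into u·v has ((c(b+(ac)))((ba)a)) matching u and ((((ab)+b)+((bc)(c+c)))+c) matching v.

no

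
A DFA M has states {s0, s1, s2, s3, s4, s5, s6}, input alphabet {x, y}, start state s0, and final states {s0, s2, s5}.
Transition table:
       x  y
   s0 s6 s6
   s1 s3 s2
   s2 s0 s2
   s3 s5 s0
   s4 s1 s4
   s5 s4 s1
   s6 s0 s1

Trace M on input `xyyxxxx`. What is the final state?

s0 --x--> s6
s6 --y--> s1
s1 --y--> s2
s2 --x--> s0
s0 --x--> s6
s6 --x--> s0
s0 --x--> s6

s6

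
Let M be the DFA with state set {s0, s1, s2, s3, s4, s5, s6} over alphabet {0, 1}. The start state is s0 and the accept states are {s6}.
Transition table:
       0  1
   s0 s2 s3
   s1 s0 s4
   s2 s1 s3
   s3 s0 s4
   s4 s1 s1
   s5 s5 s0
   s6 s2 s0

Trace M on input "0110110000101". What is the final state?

s0 --0--> s2
s2 --1--> s3
s3 --1--> s4
s4 --0--> s1
s1 --1--> s4
s4 --1--> s1
s1 --0--> s0
s0 --0--> s2
s2 --0--> s1
s1 --0--> s0
s0 --1--> s3
s3 --0--> s0
s0 --1--> s3

s3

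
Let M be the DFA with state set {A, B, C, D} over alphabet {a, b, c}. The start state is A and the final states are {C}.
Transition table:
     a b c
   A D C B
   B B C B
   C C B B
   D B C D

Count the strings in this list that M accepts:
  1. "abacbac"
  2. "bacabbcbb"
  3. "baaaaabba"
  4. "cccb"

2

"abacbac": rejected
"bacabbcbb": rejected
"baaaaabba": accepted
"cccb": accepted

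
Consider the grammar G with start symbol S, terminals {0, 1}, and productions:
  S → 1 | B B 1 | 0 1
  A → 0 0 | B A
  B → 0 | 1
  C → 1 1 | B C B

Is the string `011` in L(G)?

S ⇒ BB1 ⇒ 0B1 ⇒ 011

yes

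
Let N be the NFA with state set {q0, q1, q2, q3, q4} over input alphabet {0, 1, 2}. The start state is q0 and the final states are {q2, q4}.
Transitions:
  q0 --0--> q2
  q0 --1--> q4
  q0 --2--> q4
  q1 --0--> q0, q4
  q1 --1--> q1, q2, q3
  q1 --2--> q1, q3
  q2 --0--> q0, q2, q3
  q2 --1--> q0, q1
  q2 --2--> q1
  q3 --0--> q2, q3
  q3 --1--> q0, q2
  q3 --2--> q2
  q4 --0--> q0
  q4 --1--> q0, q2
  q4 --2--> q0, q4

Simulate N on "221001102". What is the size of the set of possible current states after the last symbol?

4

Start: {q0}
read 2: {q4}
read 2: {q0, q4}
read 1: {q0, q2, q4}
read 0: {q0, q2, q3}
read 0: {q0, q2, q3}
read 1: {q0, q1, q2, q4}
read 1: {q0, q1, q2, q3, q4}
read 0: {q0, q2, q3, q4}
read 2: {q0, q1, q2, q4}
Final reachable set {q0, q1, q2, q4} has 4 states.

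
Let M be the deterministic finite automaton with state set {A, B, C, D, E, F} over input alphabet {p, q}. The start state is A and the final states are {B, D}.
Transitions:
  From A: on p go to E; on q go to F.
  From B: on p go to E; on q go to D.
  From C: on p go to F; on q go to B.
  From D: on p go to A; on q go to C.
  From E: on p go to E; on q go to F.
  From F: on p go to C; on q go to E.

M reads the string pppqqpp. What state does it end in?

A --p--> E
E --p--> E
E --p--> E
E --q--> F
F --q--> E
E --p--> E
E --p--> E

E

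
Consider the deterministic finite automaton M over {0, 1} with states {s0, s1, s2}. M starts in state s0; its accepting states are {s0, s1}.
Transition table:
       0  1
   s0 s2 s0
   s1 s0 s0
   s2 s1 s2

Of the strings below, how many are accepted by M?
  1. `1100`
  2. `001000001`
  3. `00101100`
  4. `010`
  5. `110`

`1100`: accepted
`001000001`: accepted
`00101100`: accepted
`010`: accepted
`110`: rejected

4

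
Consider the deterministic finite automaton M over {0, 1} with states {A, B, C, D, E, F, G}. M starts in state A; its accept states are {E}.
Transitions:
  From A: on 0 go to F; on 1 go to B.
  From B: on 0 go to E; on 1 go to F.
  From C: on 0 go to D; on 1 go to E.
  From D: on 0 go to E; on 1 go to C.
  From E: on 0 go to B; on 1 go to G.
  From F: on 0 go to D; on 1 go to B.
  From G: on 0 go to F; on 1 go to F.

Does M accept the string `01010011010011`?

rejected

A --0--> F
F --1--> B
B --0--> E
E --1--> G
G --0--> F
F --0--> D
D --1--> C
C --1--> E
E --0--> B
B --1--> F
F --0--> D
D --0--> E
E --1--> G
G --1--> F
End in state F, which is not an accepting state.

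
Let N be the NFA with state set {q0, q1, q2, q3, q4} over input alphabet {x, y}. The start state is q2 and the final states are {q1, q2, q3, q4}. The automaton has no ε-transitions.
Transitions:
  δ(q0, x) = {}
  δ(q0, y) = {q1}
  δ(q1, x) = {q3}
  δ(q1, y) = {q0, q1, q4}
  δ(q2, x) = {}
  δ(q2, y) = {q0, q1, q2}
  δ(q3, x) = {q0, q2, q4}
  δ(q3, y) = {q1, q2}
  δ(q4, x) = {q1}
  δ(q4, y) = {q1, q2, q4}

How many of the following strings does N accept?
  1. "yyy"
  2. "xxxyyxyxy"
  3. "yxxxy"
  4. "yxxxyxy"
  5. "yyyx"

4

"yyy": accepted
"xxxyyxyxy": rejected
"yxxxy": accepted
"yxxxyxy": accepted
"yyyx": accepted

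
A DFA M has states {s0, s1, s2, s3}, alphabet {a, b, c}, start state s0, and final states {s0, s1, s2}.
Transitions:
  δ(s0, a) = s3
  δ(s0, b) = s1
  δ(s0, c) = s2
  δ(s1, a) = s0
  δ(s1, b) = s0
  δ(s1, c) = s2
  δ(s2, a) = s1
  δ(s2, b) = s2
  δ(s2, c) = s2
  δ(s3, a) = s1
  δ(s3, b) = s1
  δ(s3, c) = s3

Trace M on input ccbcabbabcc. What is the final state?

s0 --c--> s2
s2 --c--> s2
s2 --b--> s2
s2 --c--> s2
s2 --a--> s1
s1 --b--> s0
s0 --b--> s1
s1 --a--> s0
s0 --b--> s1
s1 --c--> s2
s2 --c--> s2

s2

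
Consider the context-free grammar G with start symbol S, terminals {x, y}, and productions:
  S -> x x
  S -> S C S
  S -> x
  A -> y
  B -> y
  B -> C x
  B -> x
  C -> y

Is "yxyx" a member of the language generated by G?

no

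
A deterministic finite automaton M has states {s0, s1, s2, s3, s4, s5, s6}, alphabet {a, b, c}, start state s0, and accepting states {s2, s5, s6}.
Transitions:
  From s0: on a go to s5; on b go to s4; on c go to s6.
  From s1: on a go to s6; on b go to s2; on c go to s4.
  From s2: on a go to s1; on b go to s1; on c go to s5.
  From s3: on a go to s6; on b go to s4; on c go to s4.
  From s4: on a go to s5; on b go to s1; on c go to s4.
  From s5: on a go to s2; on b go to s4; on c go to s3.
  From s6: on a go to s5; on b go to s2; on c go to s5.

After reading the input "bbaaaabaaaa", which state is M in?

s2

s0 --b--> s4
s4 --b--> s1
s1 --a--> s6
s6 --a--> s5
s5 --a--> s2
s2 --a--> s1
s1 --b--> s2
s2 --a--> s1
s1 --a--> s6
s6 --a--> s5
s5 --a--> s2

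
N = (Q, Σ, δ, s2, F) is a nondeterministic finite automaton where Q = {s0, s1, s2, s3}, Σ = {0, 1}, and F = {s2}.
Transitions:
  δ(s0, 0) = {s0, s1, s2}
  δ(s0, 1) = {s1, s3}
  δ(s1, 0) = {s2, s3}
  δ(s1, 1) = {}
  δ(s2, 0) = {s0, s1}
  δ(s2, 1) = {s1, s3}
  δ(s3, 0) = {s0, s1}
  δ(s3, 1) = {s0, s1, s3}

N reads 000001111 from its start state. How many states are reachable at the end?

3

Start: {s2}
read 0: {s0, s1}
read 0: {s0, s1, s2, s3}
read 0: {s0, s1, s2, s3}
read 0: {s0, s1, s2, s3}
read 0: {s0, s1, s2, s3}
read 1: {s0, s1, s3}
read 1: {s0, s1, s3}
read 1: {s0, s1, s3}
read 1: {s0, s1, s3}
Final reachable set {s0, s1, s3} has 3 states.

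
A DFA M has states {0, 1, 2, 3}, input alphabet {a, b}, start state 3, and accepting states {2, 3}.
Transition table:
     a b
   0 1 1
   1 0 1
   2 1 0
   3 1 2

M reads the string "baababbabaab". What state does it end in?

1

3 --b--> 2
2 --a--> 1
1 --a--> 0
0 --b--> 1
1 --a--> 0
0 --b--> 1
1 --b--> 1
1 --a--> 0
0 --b--> 1
1 --a--> 0
0 --a--> 1
1 --b--> 1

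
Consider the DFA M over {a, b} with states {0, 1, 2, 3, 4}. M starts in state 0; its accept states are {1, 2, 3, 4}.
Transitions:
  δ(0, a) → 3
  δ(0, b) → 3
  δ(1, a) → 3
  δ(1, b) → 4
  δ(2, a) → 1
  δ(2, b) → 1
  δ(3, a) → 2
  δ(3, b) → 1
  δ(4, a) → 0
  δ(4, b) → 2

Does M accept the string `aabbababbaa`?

accepted

0 --a--> 3
3 --a--> 2
2 --b--> 1
1 --b--> 4
4 --a--> 0
0 --b--> 3
3 --a--> 2
2 --b--> 1
1 --b--> 4
4 --a--> 0
0 --a--> 3
End in state 3, which is an accepting state.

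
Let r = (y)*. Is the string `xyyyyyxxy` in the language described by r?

no

xyyyyyxxy cannot be split into zero or more pieces each matching y.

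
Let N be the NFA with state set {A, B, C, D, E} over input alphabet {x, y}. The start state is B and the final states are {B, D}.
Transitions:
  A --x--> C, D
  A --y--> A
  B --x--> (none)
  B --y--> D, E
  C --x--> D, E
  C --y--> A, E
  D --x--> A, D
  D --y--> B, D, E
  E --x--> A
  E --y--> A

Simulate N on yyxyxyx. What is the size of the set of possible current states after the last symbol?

Start: {B}
read y: {D, E}
read y: {A, B, D, E}
read x: {A, C, D}
read y: {A, B, D, E}
read x: {A, C, D}
read y: {A, B, D, E}
read x: {A, C, D}
Final reachable set {A, C, D} has 3 states.

3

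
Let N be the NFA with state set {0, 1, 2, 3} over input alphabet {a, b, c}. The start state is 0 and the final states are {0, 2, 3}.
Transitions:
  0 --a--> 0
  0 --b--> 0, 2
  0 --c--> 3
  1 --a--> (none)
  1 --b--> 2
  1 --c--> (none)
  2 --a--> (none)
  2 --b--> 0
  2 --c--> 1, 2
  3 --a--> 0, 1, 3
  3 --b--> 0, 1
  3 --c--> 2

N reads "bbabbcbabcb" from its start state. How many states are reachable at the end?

Start: {0}
read b: {0, 2}
read b: {0, 2}
read a: {0}
read b: {0, 2}
read b: {0, 2}
read c: {1, 2, 3}
read b: {0, 1, 2}
read a: {0}
read b: {0, 2}
read c: {1, 2, 3}
read b: {0, 1, 2}
Final reachable set {0, 1, 2} has 3 states.

3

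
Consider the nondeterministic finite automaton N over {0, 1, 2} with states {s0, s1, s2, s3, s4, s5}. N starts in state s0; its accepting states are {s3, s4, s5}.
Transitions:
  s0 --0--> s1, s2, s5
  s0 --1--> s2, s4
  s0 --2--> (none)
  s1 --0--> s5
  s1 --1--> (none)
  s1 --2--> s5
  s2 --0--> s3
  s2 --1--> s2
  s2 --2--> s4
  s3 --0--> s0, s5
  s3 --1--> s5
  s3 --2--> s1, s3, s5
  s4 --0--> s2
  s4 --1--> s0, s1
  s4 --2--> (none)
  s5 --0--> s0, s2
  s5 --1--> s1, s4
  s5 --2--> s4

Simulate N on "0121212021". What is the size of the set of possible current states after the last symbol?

Start: {s0}
read 0: {s1, s2, s5}
read 1: {s1, s2, s4}
read 2: {s4, s5}
read 1: {s0, s1, s4}
read 2: {s5}
read 1: {s1, s4}
read 2: {s5}
read 0: {s0, s2}
read 2: {s4}
read 1: {s0, s1}
Final reachable set {s0, s1} has 2 states.

2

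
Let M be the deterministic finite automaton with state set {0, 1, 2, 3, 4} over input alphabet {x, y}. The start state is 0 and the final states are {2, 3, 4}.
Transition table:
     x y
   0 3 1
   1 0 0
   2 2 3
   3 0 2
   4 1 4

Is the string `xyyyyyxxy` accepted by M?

0 --x--> 3
3 --y--> 2
2 --y--> 3
3 --y--> 2
2 --y--> 3
3 --y--> 2
2 --x--> 2
2 --x--> 2
2 --y--> 3
End in state 3, which is an accepting state.

accepted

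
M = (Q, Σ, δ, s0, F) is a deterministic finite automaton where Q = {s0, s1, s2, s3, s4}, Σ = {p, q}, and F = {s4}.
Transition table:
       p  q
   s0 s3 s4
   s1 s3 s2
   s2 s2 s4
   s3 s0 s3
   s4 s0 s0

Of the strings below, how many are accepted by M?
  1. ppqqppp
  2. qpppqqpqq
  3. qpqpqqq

1

ppqqppp: rejected
qpppqqpqq: rejected
qpqpqqq: accepted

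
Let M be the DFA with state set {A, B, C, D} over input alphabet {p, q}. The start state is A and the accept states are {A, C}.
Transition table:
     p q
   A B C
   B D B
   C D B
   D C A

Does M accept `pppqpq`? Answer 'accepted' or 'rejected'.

A --p--> B
B --p--> D
D --p--> C
C --q--> B
B --p--> D
D --q--> A
End in state A, which is an accepting state.

accepted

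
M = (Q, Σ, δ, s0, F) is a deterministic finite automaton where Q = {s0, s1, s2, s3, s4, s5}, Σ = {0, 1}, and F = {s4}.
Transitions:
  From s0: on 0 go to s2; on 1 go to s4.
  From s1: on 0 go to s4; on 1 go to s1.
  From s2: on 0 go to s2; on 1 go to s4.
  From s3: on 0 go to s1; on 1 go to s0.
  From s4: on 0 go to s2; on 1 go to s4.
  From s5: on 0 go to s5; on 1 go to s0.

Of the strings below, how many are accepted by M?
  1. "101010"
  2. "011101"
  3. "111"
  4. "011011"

3

"101010": rejected
"011101": accepted
"111": accepted
"011011": accepted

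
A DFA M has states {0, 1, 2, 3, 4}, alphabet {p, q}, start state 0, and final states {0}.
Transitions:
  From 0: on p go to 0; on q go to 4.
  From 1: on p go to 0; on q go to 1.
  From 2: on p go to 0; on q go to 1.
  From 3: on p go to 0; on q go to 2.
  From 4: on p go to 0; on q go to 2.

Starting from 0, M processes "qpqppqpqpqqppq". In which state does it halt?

0 --q--> 4
4 --p--> 0
0 --q--> 4
4 --p--> 0
0 --p--> 0
0 --q--> 4
4 --p--> 0
0 --q--> 4
4 --p--> 0
0 --q--> 4
4 --q--> 2
2 --p--> 0
0 --p--> 0
0 --q--> 4

4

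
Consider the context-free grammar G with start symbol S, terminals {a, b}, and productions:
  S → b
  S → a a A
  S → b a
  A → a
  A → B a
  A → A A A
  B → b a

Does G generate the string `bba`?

no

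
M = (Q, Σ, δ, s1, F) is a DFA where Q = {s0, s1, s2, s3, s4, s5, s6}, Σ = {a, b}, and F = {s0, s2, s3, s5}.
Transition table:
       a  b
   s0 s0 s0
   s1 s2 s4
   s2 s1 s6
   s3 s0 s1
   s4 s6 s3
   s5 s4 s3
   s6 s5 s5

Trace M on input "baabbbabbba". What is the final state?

s1 --b--> s4
s4 --a--> s6
s6 --a--> s5
s5 --b--> s3
s3 --b--> s1
s1 --b--> s4
s4 --a--> s6
s6 --b--> s5
s5 --b--> s3
s3 --b--> s1
s1 --a--> s2

s2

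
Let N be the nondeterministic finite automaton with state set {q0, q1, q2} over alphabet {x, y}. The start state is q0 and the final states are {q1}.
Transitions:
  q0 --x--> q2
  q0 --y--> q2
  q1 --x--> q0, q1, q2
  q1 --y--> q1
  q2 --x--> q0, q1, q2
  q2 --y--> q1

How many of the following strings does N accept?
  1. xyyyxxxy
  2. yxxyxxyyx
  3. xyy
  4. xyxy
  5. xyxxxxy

xyyyxxxy: accepted
yxxyxxyyx: accepted
xyy: accepted
xyxy: accepted
xyxxxxy: accepted

5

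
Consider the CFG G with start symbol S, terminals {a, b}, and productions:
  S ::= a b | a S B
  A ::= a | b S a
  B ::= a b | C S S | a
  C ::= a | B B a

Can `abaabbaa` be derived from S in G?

no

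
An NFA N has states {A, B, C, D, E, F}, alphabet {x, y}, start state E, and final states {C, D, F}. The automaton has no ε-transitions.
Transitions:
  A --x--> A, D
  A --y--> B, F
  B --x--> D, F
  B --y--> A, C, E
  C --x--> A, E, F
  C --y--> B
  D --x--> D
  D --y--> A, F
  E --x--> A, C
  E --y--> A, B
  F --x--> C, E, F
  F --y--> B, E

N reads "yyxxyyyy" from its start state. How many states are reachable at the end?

5

Start: {E}
read y: {A, B}
read y: {A, B, C, E, F}
read x: {A, C, D, E, F}
read x: {A, C, D, E, F}
read y: {A, B, E, F}
read y: {A, B, C, E, F}
read y: {A, B, C, E, F}
read y: {A, B, C, E, F}
Final reachable set {A, B, C, E, F} has 5 states.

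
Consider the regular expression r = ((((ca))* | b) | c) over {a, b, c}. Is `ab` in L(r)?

Neither (((ca))*|b) nor c matches ab.

no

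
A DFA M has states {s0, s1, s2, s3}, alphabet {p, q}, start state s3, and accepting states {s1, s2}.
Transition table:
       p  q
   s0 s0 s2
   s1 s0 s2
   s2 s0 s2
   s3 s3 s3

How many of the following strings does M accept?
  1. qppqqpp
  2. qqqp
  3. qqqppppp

qppqqpp: rejected
qqqp: rejected
qqqppppp: rejected

0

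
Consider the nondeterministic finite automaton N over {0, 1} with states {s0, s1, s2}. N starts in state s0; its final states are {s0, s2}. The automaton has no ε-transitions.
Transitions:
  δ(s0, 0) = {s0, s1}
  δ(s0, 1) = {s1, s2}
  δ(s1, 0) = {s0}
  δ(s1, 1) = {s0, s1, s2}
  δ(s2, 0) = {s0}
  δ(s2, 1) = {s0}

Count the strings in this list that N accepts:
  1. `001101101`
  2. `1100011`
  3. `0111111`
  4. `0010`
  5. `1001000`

5

`001101101`: accepted
`1100011`: accepted
`0111111`: accepted
`0010`: accepted
`1001000`: accepted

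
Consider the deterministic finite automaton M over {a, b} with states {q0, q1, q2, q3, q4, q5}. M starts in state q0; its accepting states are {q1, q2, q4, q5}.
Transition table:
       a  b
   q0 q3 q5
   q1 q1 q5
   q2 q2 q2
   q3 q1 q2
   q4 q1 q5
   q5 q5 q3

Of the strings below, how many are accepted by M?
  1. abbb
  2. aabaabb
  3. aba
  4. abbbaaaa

abbb: accepted
aabaabb: accepted
aba: accepted
abbbaaaa: accepted

4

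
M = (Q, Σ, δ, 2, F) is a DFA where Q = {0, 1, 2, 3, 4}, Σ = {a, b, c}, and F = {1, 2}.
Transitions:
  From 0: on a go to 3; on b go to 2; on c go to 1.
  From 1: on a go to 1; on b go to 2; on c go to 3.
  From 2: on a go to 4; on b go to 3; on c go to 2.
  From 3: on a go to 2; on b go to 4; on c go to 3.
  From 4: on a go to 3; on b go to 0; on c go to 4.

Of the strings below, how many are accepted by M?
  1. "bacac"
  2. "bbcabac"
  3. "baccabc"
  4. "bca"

2

"bacac": rejected
"bbcabac": rejected
"baccabc": accepted
"bca": accepted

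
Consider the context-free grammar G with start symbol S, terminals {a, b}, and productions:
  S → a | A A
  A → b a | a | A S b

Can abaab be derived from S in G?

yes

S ⇒ AA ⇒ aA ⇒ aASb ⇒ abaSb ⇒ abaab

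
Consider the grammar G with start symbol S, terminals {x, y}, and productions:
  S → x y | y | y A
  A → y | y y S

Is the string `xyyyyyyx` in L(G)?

no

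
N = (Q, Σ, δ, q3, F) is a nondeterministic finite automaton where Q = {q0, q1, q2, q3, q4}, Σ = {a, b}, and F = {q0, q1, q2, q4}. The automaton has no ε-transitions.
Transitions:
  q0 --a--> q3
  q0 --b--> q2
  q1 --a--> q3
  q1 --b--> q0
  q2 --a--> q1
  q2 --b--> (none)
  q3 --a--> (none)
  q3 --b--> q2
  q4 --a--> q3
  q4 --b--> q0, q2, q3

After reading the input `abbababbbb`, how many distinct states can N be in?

0

Start: {q3}
read a: {}
The reachable set is empty and stays empty for the remaining 9 symbols.
Final reachable set {} has 0 states.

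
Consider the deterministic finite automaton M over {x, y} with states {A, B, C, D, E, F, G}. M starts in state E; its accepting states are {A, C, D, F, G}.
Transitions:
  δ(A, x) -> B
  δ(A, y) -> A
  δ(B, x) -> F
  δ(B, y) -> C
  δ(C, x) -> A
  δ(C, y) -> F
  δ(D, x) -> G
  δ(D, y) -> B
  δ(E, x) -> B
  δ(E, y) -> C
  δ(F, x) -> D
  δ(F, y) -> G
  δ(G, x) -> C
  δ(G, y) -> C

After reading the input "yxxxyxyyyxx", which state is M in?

E --y--> C
C --x--> A
A --x--> B
B --x--> F
F --y--> G
G --x--> C
C --y--> F
F --y--> G
G --y--> C
C --x--> A
A --x--> B

B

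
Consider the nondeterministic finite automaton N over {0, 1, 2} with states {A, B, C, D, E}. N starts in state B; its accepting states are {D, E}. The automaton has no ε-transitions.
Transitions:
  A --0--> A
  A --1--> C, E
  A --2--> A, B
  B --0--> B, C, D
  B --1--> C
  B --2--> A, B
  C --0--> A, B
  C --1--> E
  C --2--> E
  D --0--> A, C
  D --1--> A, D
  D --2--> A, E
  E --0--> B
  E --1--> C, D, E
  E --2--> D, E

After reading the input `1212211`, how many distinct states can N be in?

4

Start: {B}
read 1: {C}
read 2: {E}
read 1: {C, D, E}
read 2: {A, D, E}
read 2: {A, B, D, E}
read 1: {A, C, D, E}
read 1: {A, C, D, E}
Final reachable set {A, C, D, E} has 4 states.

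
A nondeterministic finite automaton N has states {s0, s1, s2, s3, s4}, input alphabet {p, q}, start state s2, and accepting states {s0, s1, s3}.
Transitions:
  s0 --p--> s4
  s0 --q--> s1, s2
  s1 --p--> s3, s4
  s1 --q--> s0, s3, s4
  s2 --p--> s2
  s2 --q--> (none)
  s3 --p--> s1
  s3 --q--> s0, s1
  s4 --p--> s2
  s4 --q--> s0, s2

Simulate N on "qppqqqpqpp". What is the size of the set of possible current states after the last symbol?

Start: {s2}
read q: {}
The reachable set is empty and stays empty for the remaining 9 symbols.
Final reachable set {} has 0 states.

0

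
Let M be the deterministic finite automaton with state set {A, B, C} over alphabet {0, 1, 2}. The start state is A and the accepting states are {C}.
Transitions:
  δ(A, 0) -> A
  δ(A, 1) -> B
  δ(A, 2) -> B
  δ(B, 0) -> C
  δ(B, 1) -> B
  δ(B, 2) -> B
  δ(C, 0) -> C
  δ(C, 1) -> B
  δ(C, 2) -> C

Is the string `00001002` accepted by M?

accepted

A --0--> A
A --0--> A
A --0--> A
A --0--> A
A --1--> B
B --0--> C
C --0--> C
C --2--> C
End in state C, which is an accepting state.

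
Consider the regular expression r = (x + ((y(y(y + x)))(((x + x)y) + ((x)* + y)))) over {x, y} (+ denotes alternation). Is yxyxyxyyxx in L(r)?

Neither x nor ((y(y(y+x)))(((x+x)y)+((x)*+y))) matches yxyxyxyyxx.

no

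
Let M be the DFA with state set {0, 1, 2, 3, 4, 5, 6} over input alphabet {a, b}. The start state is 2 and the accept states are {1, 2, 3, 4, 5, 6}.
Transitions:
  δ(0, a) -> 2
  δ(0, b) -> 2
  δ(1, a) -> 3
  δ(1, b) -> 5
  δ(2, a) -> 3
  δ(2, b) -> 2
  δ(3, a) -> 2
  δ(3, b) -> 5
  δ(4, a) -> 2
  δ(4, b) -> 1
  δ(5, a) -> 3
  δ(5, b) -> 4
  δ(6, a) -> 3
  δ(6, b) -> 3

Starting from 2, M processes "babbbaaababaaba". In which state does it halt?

3

2 --b--> 2
2 --a--> 3
3 --b--> 5
5 --b--> 4
4 --b--> 1
1 --a--> 3
3 --a--> 2
2 --a--> 3
3 --b--> 5
5 --a--> 3
3 --b--> 5
5 --a--> 3
3 --a--> 2
2 --b--> 2
2 --a--> 3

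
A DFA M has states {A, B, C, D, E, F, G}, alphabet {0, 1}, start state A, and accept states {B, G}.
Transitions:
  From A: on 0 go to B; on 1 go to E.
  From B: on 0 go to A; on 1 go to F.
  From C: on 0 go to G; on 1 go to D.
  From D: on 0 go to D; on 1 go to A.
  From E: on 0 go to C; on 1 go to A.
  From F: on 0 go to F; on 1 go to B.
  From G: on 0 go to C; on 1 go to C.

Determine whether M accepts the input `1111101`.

rejected

A --1--> E
E --1--> A
A --1--> E
E --1--> A
A --1--> E
E --0--> C
C --1--> D
End in state D, which is not an accepting state.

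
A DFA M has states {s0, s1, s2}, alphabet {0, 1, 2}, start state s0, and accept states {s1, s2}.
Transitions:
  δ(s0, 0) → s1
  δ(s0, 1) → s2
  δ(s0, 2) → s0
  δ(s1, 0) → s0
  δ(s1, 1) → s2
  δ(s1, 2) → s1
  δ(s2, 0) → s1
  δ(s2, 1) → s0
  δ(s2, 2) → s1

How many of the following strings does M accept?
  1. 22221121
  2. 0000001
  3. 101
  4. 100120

22221121: accepted
0000001: accepted
101: accepted
100120: rejected

3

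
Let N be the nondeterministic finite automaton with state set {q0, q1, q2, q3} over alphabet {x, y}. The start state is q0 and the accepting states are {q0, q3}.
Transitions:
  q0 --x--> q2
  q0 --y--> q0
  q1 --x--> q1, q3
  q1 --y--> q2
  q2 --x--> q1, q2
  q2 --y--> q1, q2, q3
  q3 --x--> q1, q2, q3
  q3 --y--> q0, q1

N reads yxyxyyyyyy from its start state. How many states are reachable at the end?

Start: {q0}
read y: {q0}
read x: {q2}
read y: {q1, q2, q3}
read x: {q1, q2, q3}
read y: {q0, q1, q2, q3}
read y: {q0, q1, q2, q3}
read y: {q0, q1, q2, q3}
read y: {q0, q1, q2, q3}
read y: {q0, q1, q2, q3}
read y: {q0, q1, q2, q3}
Final reachable set {q0, q1, q2, q3} has 4 states.

4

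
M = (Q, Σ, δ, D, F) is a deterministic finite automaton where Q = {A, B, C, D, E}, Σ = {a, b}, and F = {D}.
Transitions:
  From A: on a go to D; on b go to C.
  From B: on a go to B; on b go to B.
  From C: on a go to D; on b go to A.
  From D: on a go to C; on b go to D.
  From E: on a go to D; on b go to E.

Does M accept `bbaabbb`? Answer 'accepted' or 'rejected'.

D --b--> D
D --b--> D
D --a--> C
C --a--> D
D --b--> D
D --b--> D
D --b--> D
End in state D, which is an accepting state.

accepted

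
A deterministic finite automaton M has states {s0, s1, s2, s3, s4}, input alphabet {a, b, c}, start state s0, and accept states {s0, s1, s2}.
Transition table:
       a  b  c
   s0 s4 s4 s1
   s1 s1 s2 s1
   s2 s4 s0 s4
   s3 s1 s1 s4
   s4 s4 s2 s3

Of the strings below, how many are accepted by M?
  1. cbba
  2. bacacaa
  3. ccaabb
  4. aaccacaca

3

cbba: rejected
bacacaa: accepted
ccaabb: accepted
aaccacaca: accepted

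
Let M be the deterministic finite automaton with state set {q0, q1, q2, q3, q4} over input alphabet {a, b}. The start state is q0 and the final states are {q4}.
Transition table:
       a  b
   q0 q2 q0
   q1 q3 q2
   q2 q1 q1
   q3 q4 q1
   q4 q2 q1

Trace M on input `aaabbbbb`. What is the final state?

q1

q0 --a--> q2
q2 --a--> q1
q1 --a--> q3
q3 --b--> q1
q1 --b--> q2
q2 --b--> q1
q1 --b--> q2
q2 --b--> q1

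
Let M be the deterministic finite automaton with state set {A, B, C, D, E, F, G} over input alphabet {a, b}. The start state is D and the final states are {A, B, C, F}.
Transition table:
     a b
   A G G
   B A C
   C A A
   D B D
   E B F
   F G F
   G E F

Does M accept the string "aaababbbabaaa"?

D --a--> B
B --a--> A
A --a--> G
G --b--> F
F --a--> G
G --b--> F
F --b--> F
F --b--> F
F --a--> G
G --b--> F
F --a--> G
G --a--> E
E --a--> B
End in state B, which is an accepting state.

accepted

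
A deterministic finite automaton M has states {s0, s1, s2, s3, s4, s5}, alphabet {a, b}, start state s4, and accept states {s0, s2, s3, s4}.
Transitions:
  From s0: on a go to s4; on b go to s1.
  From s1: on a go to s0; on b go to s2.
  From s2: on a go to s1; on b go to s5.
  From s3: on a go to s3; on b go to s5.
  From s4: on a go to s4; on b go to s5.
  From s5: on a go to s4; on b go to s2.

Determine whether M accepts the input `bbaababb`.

s4 --b--> s5
s5 --b--> s2
s2 --a--> s1
s1 --a--> s0
s0 --b--> s1
s1 --a--> s0
s0 --b--> s1
s1 --b--> s2
End in state s2, which is an accepting state.

accepted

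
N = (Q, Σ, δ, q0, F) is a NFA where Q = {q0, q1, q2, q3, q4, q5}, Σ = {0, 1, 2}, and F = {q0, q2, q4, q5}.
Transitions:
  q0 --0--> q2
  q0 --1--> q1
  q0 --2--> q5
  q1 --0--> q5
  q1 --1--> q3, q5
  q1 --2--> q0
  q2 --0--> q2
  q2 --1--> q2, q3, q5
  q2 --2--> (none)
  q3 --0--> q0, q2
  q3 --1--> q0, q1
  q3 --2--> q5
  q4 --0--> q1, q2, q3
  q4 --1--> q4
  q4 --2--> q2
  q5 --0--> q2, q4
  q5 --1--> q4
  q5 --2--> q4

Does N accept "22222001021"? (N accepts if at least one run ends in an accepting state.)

Start: {q0}
read 2: {q5}
read 2: {q4}
read 2: {q2}
read 2: {}
The reachable set is empty and stays empty for the remaining 7 symbols.
Reachable ∩ accepting = {} — empty.

rejected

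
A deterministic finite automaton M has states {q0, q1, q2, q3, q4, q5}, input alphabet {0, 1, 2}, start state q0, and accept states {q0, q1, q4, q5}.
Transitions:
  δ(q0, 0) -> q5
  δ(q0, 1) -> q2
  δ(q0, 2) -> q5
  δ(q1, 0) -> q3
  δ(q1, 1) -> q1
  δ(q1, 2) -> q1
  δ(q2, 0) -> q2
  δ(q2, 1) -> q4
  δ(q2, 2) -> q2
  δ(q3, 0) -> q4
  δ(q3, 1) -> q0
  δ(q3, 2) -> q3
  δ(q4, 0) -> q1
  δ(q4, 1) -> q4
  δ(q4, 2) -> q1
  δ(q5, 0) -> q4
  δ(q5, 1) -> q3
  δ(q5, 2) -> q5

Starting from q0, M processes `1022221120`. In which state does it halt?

q0 --1--> q2
q2 --0--> q2
q2 --2--> q2
q2 --2--> q2
q2 --2--> q2
q2 --2--> q2
q2 --1--> q4
q4 --1--> q4
q4 --2--> q1
q1 --0--> q3

q3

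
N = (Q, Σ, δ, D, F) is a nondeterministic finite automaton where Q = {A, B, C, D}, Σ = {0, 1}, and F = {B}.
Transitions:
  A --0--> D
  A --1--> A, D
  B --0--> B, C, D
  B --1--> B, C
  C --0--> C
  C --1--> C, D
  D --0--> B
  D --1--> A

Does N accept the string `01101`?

accepted

Start: {D}
read 0: {B}
read 1: {B, C}
read 1: {B, C, D}
read 0: {B, C, D}
read 1: {A, B, C, D}
Reachable ∩ accepting = {B} — nonempty.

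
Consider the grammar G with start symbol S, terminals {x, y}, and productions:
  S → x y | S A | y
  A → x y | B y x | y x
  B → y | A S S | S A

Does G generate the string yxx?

no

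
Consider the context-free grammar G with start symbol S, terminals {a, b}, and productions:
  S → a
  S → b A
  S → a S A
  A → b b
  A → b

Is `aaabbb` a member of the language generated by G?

yes

S ⇒ aSA ⇒ aaSAA ⇒ aaaAA ⇒ aaabbA ⇒ aaabbb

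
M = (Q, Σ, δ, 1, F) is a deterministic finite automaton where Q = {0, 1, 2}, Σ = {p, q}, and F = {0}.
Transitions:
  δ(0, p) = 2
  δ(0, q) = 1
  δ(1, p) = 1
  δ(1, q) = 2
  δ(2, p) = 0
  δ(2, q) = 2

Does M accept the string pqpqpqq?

1 --p--> 1
1 --q--> 2
2 --p--> 0
0 --q--> 1
1 --p--> 1
1 --q--> 2
2 --q--> 2
End in state 2, which is not an accepting state.

rejected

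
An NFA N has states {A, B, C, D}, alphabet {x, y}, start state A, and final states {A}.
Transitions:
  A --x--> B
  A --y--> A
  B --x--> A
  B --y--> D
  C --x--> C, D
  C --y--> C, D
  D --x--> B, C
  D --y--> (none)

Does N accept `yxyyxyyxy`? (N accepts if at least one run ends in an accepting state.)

Start: {A}
read y: {A}
read x: {B}
read y: {D}
read y: {}
The reachable set is empty and stays empty for the remaining 5 symbols.
Reachable ∩ accepting = {} — empty.

rejected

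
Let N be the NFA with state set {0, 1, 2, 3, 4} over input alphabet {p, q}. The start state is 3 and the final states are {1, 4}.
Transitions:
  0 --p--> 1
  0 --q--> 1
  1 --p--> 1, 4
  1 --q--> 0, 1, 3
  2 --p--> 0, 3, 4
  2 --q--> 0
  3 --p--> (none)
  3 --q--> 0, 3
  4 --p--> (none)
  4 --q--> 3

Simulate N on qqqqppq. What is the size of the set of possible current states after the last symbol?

3

Start: {3}
read q: {0, 3}
read q: {0, 1, 3}
read q: {0, 1, 3}
read q: {0, 1, 3}
read p: {1, 4}
read p: {1, 4}
read q: {0, 1, 3}
Final reachable set {0, 1, 3} has 3 states.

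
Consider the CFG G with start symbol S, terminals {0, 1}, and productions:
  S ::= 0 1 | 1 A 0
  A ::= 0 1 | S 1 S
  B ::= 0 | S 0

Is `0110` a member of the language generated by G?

no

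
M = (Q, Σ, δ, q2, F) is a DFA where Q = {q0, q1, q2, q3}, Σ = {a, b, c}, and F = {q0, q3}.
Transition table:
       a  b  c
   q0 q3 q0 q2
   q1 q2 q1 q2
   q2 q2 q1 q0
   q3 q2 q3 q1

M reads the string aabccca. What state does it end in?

q2

q2 --a--> q2
q2 --a--> q2
q2 --b--> q1
q1 --c--> q2
q2 --c--> q0
q0 --c--> q2
q2 --a--> q2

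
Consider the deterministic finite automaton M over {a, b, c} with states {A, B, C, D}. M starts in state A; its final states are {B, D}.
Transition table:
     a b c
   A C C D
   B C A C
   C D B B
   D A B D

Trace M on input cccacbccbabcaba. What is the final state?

C

A --c--> D
D --c--> D
D --c--> D
D --a--> A
A --c--> D
D --b--> B
B --c--> C
C --c--> B
B --b--> A
A --a--> C
C --b--> B
B --c--> C
C --a--> D
D --b--> B
B --a--> C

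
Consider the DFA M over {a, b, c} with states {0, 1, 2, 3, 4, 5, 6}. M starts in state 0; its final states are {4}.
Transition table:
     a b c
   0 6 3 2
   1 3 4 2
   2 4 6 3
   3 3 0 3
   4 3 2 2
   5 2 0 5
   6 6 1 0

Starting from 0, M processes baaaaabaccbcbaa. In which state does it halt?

3

0 --b--> 3
3 --a--> 3
3 --a--> 3
3 --a--> 3
3 --a--> 3
3 --a--> 3
3 --b--> 0
0 --a--> 6
6 --c--> 0
0 --c--> 2
2 --b--> 6
6 --c--> 0
0 --b--> 3
3 --a--> 3
3 --a--> 3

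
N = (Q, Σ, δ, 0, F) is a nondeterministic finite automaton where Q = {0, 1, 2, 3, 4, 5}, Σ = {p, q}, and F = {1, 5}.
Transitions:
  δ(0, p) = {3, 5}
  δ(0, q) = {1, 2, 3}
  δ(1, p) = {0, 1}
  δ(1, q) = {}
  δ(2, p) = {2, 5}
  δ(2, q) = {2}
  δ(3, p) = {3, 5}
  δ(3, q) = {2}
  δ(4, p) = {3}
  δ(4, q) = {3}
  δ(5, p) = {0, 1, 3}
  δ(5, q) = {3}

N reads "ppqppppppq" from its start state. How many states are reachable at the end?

Start: {0}
read p: {3, 5}
read p: {0, 1, 3, 5}
read q: {1, 2, 3}
read p: {0, 1, 2, 3, 5}
read p: {0, 1, 2, 3, 5}
read p: {0, 1, 2, 3, 5}
read p: {0, 1, 2, 3, 5}
read p: {0, 1, 2, 3, 5}
read p: {0, 1, 2, 3, 5}
read q: {1, 2, 3}
Final reachable set {1, 2, 3} has 3 states.

3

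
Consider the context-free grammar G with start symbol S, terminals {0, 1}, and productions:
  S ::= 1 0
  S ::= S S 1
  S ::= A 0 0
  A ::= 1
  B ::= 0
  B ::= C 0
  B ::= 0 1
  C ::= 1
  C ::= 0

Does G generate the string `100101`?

S ⇒ SS1 ⇒ A00S1 ⇒ 100S1 ⇒ 100101

yes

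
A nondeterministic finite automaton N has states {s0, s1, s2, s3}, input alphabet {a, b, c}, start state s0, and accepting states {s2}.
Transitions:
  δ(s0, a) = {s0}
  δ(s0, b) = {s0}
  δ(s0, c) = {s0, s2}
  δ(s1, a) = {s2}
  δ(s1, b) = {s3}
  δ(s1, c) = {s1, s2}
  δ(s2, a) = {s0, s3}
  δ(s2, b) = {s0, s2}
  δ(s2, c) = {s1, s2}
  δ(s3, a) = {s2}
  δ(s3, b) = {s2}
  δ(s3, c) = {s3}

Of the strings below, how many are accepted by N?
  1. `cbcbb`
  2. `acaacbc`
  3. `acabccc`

`cbcbb`: accepted
`acaacbc`: accepted
`acabccc`: accepted

3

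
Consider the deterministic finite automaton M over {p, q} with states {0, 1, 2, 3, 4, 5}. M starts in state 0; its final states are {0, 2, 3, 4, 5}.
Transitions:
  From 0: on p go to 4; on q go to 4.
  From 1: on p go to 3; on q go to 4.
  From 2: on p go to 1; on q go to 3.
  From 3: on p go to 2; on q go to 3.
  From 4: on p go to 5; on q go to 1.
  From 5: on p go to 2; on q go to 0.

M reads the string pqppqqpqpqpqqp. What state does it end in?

0 --p--> 4
4 --q--> 1
1 --p--> 3
3 --p--> 2
2 --q--> 3
3 --q--> 3
3 --p--> 2
2 --q--> 3
3 --p--> 2
2 --q--> 3
3 --p--> 2
2 --q--> 3
3 --q--> 3
3 --p--> 2

2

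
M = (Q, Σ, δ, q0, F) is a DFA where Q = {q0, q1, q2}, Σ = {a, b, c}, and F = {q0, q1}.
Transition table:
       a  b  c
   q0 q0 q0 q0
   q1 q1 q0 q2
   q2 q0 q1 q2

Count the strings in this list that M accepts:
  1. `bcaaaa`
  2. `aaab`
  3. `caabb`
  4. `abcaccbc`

`bcaaaa`: accepted
`aaab`: accepted
`caabb`: accepted
`abcaccbc`: accepted

4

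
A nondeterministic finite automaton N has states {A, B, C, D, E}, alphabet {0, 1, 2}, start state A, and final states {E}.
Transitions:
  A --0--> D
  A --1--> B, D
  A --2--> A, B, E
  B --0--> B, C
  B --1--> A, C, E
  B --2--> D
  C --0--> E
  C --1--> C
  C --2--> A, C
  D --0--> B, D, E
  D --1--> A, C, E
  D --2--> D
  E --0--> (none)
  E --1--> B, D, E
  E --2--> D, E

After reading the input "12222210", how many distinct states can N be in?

2

Start: {A}
read 1: {B, D}
read 2: {D}
read 2: {D}
read 2: {D}
read 2: {D}
read 2: {D}
read 1: {A, C, E}
read 0: {D, E}
Final reachable set {D, E} has 2 states.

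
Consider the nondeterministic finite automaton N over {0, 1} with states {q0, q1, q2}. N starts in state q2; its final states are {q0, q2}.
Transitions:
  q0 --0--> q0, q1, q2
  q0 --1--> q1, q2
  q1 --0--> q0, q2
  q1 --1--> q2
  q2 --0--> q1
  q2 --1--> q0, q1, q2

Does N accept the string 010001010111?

Start: {q2}
read 0: {q1}
read 1: {q2}
read 0: {q1}
read 0: {q0, q2}
read 0: {q0, q1, q2}
read 1: {q0, q1, q2}
read 0: {q0, q1, q2}
read 1: {q0, q1, q2}
read 0: {q0, q1, q2}
read 1: {q0, q1, q2}
read 1: {q0, q1, q2}
read 1: {q0, q1, q2}
Reachable ∩ accepting = {q0, q2} — nonempty.

accepted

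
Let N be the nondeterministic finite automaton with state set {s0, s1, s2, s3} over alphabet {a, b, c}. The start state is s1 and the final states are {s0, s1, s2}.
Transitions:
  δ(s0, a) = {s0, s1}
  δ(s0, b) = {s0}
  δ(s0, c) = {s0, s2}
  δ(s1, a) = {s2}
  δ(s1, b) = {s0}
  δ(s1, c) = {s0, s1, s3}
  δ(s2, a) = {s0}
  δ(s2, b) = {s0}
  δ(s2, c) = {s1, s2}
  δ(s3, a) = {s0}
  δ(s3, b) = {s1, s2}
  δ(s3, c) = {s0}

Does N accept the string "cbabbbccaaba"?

Start: {s1}
read c: {s0, s1, s3}
read b: {s0, s1, s2}
read a: {s0, s1, s2}
read b: {s0}
read b: {s0}
read b: {s0}
read c: {s0, s2}
read c: {s0, s1, s2}
read a: {s0, s1, s2}
read a: {s0, s1, s2}
read b: {s0}
read a: {s0, s1}
Reachable ∩ accepting = {s0, s1} — nonempty.

accepted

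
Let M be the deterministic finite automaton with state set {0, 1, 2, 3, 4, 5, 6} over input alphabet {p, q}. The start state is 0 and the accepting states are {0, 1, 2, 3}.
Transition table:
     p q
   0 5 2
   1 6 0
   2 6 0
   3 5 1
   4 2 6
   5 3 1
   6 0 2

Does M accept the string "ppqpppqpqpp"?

accepted

0 --p--> 5
5 --p--> 3
3 --q--> 1
1 --p--> 6
6 --p--> 0
0 --p--> 5
5 --q--> 1
1 --p--> 6
6 --q--> 2
2 --p--> 6
6 --p--> 0
End in state 0, which is an accepting state.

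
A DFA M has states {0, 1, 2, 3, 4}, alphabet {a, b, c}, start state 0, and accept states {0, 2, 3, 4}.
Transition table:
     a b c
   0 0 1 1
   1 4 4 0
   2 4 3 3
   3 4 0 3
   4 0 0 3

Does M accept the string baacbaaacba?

accepted

0 --b--> 1
1 --a--> 4
4 --a--> 0
0 --c--> 1
1 --b--> 4
4 --a--> 0
0 --a--> 0
0 --a--> 0
0 --c--> 1
1 --b--> 4
4 --a--> 0
End in state 0, which is an accepting state.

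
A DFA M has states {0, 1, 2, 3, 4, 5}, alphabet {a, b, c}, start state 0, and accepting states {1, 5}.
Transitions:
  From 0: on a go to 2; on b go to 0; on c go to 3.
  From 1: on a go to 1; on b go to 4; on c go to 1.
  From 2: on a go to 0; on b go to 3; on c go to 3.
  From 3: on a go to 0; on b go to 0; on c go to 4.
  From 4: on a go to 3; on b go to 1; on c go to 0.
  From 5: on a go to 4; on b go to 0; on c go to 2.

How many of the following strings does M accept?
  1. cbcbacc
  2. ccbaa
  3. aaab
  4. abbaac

1

cbcbacc: rejected
ccbaa: accepted
aaab: rejected
abbaac: rejected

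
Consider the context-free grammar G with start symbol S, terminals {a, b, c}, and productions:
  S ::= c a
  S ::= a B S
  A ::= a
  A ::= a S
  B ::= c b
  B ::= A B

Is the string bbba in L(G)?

no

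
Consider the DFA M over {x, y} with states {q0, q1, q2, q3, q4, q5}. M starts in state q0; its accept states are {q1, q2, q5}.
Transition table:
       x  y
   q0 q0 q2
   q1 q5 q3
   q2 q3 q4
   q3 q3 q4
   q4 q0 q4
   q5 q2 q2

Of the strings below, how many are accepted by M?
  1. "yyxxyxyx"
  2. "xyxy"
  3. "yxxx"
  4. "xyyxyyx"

0

"yyxxyxyx": rejected
"xyxy": rejected
"yxxx": rejected
"xyyxyyx": rejected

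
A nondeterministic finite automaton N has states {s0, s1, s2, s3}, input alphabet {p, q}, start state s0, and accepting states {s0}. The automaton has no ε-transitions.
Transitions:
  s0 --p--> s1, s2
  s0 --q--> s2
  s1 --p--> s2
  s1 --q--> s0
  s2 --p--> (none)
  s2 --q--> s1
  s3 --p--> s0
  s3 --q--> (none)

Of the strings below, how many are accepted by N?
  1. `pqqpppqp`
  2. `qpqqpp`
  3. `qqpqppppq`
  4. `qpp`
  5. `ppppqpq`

`pqqpppqp`: rejected
`qpqqpp`: rejected
`qqpqppppq`: rejected
`qpp`: rejected
`ppppqpq`: rejected

0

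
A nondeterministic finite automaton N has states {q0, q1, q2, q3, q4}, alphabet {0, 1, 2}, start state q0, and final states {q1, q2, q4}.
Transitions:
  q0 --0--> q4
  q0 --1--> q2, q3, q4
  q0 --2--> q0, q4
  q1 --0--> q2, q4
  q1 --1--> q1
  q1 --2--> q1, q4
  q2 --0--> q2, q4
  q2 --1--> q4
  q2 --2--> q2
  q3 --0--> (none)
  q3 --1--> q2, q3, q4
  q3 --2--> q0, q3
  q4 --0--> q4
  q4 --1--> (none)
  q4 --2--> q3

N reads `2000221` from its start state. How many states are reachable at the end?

Start: {q0}
read 2: {q0, q4}
read 0: {q4}
read 0: {q4}
read 0: {q4}
read 2: {q3}
read 2: {q0, q3}
read 1: {q2, q3, q4}
Final reachable set {q2, q3, q4} has 3 states.

3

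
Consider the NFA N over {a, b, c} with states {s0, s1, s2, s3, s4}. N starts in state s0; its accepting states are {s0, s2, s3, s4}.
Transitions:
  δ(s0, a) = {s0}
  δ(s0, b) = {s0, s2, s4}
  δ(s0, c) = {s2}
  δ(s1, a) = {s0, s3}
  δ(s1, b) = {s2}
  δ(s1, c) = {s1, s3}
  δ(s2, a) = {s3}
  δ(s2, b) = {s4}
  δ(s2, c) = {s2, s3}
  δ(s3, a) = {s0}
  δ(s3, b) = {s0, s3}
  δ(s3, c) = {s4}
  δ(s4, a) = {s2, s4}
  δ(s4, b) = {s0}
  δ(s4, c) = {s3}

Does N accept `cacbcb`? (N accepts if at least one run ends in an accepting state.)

Start: {s0}
read c: {s2}
read a: {s3}
read c: {s4}
read b: {s0}
read c: {s2}
read b: {s4}
Reachable ∩ accepting = {s4} — nonempty.

accepted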